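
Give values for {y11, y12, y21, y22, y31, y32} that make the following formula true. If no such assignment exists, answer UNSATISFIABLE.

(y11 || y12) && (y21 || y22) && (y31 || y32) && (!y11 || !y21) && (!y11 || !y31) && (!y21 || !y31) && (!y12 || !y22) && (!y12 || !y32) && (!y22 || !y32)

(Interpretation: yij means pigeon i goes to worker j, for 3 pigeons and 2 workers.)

Case y11 = true:
(!y21) alone gives y21 = false.
(y22) alone gives y22 = true.
(!y31) alone gives y31 = false.
(y32) alone gives y32 = true.
That conflicts with the unit clause (!y32).
So y11 must be the other value — set y11 = false.
(y12) alone gives y12 = true.
(!y22) alone gives y22 = false.
(y21) alone gives y21 = true.
(!y31) alone gives y31 = false.
(y32) alone gives y32 = true.
That conflicts with the unit clause (!y32).
Either choice for y11 ends in contradiction.

UNSATISFIABLE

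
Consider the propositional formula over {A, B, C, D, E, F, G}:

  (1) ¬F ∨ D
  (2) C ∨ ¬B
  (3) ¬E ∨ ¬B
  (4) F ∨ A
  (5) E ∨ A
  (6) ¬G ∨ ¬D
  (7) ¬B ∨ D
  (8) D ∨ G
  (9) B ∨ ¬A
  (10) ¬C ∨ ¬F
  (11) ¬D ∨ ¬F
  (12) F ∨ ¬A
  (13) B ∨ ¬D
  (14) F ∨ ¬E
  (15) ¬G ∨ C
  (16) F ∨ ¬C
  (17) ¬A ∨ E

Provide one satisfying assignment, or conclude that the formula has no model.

Branch on F: set F = False.
From the singleton clause (A), A = True.
But (¬A) is also a unit clause — contradiction.
Undo F and try F = True.
From the singleton clause (D), D = True.
But (¬D) is also a unit clause — contradiction.
Either choice for F ends in contradiction.

UNSATISFIABLE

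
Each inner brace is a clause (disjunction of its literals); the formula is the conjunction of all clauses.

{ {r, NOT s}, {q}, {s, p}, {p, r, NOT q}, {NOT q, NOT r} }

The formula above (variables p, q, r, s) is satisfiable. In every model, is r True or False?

Suppose r = true.
From the singleton clause (q), q = true.
Now (NOT q) is unsatisfied and unit — conflict.
So every satisfying assignment has r = False.

False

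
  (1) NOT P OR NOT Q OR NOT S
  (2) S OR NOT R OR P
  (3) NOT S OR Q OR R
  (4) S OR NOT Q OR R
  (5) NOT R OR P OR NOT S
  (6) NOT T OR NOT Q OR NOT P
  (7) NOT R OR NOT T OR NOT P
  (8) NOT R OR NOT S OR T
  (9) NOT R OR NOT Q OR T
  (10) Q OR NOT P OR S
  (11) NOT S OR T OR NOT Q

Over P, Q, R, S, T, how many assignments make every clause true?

3

There are 2^5 = 32 truth assignments over (P, Q, R, S, T).
Split on R. With R = true, the clauses containing R are satisfied and NOT R drops from the rest; 0 of the 2^4 = 16 assignments to the other variables satisfy what remains.
With R = false, by the same count on the reduced clause set, 3 assignments work.
Total: 0 + 3 = 3.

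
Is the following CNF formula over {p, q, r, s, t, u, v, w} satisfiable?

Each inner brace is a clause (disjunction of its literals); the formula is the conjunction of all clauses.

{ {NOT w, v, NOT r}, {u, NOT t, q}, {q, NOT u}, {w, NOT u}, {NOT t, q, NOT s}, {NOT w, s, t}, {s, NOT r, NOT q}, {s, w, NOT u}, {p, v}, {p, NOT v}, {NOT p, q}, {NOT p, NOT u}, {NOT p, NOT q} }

Suppose q = true.
From the singleton clause (NOT p), p = false.
From the singleton clause (v), v = true.
But (NOT v) is also a unit clause — contradiction.
That branch fails; take q = false instead.
From the singleton clause (NOT u), u = false.
From the singleton clause (NOT t), t = false.
From the singleton clause (NOT p), p = false.
From the singleton clause (v), v = true.
But (NOT v) is also a unit clause — contradiction.
Neither q = true nor q = false works.
No assignment satisfies every clause.

Unsatisfiable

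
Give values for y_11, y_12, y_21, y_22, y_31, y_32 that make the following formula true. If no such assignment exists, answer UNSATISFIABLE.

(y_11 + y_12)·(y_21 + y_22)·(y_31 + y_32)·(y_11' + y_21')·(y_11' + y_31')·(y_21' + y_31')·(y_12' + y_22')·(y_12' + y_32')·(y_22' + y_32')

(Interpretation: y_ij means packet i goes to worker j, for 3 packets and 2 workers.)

Try y_11 = 1.
(y_21') alone gives y_21 = 0.
(y_22) alone gives y_22 = 1.
(y_31') alone gives y_31 = 0.
(y_32) alone gives y_32 = 1.
Now (y_32') is unsatisfied and unit — conflict.
Undo y_11 and try y_11 = 0.
(y_12) alone gives y_12 = 1.
(y_22') alone gives y_22 = 0.
(y_21) alone gives y_21 = 1.
(y_31') alone gives y_31 = 0.
(y_32) alone gives y_32 = 1.
Now (y_32') is unsatisfied and unit — conflict.
Neither y_11 = 1 nor y_11 = 0 works.

UNSATISFIABLE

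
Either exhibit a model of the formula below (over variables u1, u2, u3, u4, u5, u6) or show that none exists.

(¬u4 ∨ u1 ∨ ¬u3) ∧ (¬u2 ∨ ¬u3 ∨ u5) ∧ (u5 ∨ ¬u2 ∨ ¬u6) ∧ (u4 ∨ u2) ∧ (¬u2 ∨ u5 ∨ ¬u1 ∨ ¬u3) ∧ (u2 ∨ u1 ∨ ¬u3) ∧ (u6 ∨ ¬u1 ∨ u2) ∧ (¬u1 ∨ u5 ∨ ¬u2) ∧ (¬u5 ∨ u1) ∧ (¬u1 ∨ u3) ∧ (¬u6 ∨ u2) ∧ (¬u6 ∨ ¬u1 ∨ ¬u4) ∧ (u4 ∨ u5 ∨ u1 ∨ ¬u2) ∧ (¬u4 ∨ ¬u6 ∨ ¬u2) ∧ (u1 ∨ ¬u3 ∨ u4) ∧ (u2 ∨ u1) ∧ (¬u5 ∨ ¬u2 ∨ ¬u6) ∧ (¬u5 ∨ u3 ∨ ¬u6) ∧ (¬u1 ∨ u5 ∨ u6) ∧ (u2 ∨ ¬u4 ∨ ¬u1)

u1=True,  u2=True,  u3=True,  u4=True,  u5=True,  u6=False

Try u4 = True.
Try u1 = True.
The clause (u3) is unit, so u3 = True.
The clause (¬u6) is unit, so u6 = False.
The clause (u2) is unit, so u2 = True.
The clause (u5) is unit, so u5 = True.
All clauses are satisfied.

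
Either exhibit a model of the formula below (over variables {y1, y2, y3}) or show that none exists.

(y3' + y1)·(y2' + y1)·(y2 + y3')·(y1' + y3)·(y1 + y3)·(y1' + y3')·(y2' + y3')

Try y3 = 0.
Unit clause (y1') forces y1 = 0.
Now (y1) is unsatisfied and unit — conflict.
That branch fails; take y3 = 1 instead.
Unit clause (y1) forces y1 = 1.
Now (y1') is unsatisfied and unit — conflict.
Both values of y3 lead to a conflict.

UNSATISFIABLE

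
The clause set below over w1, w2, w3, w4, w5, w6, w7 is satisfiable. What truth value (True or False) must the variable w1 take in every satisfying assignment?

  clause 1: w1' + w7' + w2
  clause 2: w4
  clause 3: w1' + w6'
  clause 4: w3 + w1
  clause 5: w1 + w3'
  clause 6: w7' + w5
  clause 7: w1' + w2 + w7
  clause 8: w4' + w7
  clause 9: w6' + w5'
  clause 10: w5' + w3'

Suppose w1 = 0.
The clause (w4) is unit, so w4 = 1.
The clause (w3) is unit, so w3 = 1.
That conflicts with the unit clause (w3').
So every satisfying assignment has w1 = True.

True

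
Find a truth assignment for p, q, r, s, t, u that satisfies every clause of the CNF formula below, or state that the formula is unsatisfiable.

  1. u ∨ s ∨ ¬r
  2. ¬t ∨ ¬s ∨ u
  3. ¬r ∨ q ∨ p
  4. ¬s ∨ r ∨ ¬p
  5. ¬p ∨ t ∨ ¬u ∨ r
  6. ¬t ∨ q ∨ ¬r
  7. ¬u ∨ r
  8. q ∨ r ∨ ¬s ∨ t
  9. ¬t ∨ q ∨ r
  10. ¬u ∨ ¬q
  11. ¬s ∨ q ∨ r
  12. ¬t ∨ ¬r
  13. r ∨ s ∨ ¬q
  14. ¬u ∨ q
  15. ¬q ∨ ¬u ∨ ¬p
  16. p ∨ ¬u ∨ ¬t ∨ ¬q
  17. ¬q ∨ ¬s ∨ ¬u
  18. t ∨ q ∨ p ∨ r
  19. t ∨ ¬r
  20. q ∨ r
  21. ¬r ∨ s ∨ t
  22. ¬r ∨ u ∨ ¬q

Branch on u: set u = False.
Branch on s: set s = True.
(¬t) alone gives t = False.
(¬r) alone gives r = False.
(¬p) alone gives p = False.
(q) alone gives q = True.
Every clause now holds.

p ↦ False; q ↦ True; r ↦ False; s ↦ True; t ↦ False; u ↦ False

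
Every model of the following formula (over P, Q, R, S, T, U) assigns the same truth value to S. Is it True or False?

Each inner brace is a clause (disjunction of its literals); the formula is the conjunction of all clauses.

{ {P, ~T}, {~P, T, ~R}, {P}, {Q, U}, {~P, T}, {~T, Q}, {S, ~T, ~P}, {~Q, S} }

Suppose S = 0.
Unit clause (P) forces P = 1.
Unit clause (T) forces T = 1.
That conflicts with the unit clause (~T).
So every satisfying assignment has S = True.

True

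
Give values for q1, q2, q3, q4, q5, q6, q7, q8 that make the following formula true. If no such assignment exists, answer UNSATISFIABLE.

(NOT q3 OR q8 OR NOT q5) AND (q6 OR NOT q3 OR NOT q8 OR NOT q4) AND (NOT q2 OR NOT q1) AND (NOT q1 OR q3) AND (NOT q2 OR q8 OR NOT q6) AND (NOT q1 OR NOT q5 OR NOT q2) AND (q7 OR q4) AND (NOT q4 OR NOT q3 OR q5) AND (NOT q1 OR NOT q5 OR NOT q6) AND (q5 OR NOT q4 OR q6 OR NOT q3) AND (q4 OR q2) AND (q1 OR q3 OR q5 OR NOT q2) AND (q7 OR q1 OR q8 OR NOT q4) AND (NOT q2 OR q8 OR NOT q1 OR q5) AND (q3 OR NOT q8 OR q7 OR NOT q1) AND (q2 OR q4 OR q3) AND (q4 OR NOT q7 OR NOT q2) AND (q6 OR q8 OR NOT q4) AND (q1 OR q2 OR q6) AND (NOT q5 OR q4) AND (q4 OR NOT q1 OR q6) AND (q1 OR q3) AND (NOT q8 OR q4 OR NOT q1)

Suppose q2 = false.
Unit clause (q4) forces q4 = true.
Suppose q1 = false.
Unit clause (q6) forces q6 = true.
Unit clause (q3) forces q3 = true.
Unit clause (q5) forces q5 = true.
Unit clause (q8) forces q8 = true.
All clauses hold; q7 can take either value.

q1: false,  q2: false,  q3: true,  q4: true,  q5: true,  q6: true,  q7: true,  q8: true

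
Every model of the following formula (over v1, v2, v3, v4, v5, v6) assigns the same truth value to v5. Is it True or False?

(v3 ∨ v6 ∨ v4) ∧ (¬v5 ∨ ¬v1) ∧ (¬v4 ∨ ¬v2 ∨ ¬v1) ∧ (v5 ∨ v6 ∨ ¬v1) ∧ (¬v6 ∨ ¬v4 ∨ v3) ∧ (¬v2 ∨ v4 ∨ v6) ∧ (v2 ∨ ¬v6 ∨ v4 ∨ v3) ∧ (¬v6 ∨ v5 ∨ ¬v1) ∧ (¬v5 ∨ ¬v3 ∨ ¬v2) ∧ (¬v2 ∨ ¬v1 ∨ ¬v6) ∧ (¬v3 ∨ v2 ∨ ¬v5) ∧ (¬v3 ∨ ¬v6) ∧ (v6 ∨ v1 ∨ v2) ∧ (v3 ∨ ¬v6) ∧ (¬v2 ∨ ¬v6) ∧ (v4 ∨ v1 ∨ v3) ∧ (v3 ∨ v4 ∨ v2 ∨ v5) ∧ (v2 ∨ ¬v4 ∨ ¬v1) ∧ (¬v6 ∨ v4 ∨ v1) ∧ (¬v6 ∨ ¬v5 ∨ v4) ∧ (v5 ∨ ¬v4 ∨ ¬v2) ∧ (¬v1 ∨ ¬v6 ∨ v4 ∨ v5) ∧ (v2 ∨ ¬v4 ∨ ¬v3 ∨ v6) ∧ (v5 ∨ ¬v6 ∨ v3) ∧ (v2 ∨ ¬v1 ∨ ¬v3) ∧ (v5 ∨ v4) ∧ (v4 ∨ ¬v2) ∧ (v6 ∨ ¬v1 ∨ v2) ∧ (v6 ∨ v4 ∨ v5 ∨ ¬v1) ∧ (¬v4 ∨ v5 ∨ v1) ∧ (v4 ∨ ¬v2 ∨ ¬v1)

Suppose v5 = False.
The clause (v4) is unit, so v4 = True.
The clause (¬v2) is unit, so v2 = False.
The clause (¬v1) is unit, so v1 = False.
Now (v1) is unsatisfied and unit — conflict.
So every satisfying assignment has v5 = True.

True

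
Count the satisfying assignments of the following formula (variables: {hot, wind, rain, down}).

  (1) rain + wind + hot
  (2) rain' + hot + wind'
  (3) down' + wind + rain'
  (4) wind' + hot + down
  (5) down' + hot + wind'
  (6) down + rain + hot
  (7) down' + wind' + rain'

7

There are 2^4 = 16 truth assignments over (hot, wind, rain, down).
Check each against the 7 clauses (columns in the order hot, wind, rain, down):
  F F F F  ✗ fails (rain + wind + hot)
  F F F T  ✗ fails (rain + wind + hot)
  F F T F  ✓ satisfies all
  F F T T  ✗ fails (down' + wind + rain')
  F T F F  ✗ fails (wind' + hot + down)
  F T F T  ✗ fails (down' + hot + wind')
  F T T F  ✗ fails (rain' + hot + wind')
  F T T T  ✗ fails (rain' + hot + wind')
  T F F F  ✓ satisfies all
  T F F T  ✓ satisfies all
  T F T F  ✓ satisfies all
  T F T T  ✗ fails (down' + wind + rain')
  T T F F  ✓ satisfies all
  T T F T  ✓ satisfies all
  T T T F  ✓ satisfies all
  T T T T  ✗ fails (down' + wind' + rain')
7 of the 16 rows are models.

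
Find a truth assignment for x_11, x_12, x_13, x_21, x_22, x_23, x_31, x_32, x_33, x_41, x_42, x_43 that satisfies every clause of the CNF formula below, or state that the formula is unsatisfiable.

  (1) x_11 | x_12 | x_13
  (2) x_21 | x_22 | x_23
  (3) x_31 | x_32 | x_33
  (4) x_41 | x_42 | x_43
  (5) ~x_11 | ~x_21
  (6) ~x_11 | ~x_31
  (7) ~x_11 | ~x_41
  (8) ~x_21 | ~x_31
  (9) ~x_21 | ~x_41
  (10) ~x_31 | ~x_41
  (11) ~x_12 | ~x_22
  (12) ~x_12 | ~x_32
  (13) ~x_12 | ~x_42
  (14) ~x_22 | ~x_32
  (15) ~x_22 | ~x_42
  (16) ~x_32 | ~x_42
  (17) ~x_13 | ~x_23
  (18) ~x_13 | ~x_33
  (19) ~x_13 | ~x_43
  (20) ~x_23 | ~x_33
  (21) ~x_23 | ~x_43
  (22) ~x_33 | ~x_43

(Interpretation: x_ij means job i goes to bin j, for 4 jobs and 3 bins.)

Branch on x_11: set x_11 = 0.
Branch on x_12: set x_12 = 1.
The clause (~x_22) is unit, so x_22 = 0.
The clause (~x_32) is unit, so x_32 = 0.
The clause (~x_42) is unit, so x_42 = 0.
Branch on x_21: set x_21 = 1.
The clause (~x_31) is unit, so x_31 = 0.
The clause (x_33) is unit, so x_33 = 1.
The clause (~x_41) is unit, so x_41 = 0.
The clause (x_43) is unit, so x_43 = 1.
That conflicts with the unit clause (~x_43).
So x_21 must be the other value — set x_21 = 0.
The clause (x_23) is unit, so x_23 = 1.
The clause (~x_13) is unit, so x_13 = 0.
The clause (~x_33) is unit, so x_33 = 0.
The clause (x_31) is unit, so x_31 = 1.
The clause (~x_41) is unit, so x_41 = 0.
The clause (x_43) is unit, so x_43 = 1.
That conflicts with the unit clause (~x_43).
Both values of x_21 lead to a conflict.
So x_12 must be the other value — set x_12 = 0.
The clause (x_13) is unit, so x_13 = 1.
The clause (~x_23) is unit, so x_23 = 0.
The clause (~x_33) is unit, so x_33 = 0.
The clause (~x_43) is unit, so x_43 = 0.
Branch on x_21: set x_21 = 1.
The clause (~x_31) is unit, so x_31 = 0.
The clause (x_32) is unit, so x_32 = 1.
The clause (~x_41) is unit, so x_41 = 0.
The clause (x_42) is unit, so x_42 = 1.
That conflicts with the unit clause (~x_42).
So x_21 must be the other value — set x_21 = 0.
The clause (x_22) is unit, so x_22 = 1.
The clause (~x_32) is unit, so x_32 = 0.
The clause (x_31) is unit, so x_31 = 1.
The clause (~x_41) is unit, so x_41 = 0.
The clause (x_42) is unit, so x_42 = 1.
That conflicts with the unit clause (~x_42).
Both values of x_21 lead to a conflict.
Both values of x_12 lead to a conflict.
So x_11 must be the other value — set x_11 = 1.
The clause (~x_21) is unit, so x_21 = 0.
The clause (~x_31) is unit, so x_31 = 0.
The clause (~x_41) is unit, so x_41 = 0.
Branch on x_22: set x_22 = 1.
The clause (~x_12) is unit, so x_12 = 0.
The clause (~x_32) is unit, so x_32 = 0.
The clause (x_33) is unit, so x_33 = 1.
The clause (~x_42) is unit, so x_42 = 0.
The clause (x_43) is unit, so x_43 = 1.
That conflicts with the unit clause (~x_43).
So x_22 must be the other value — set x_22 = 0.
The clause (x_23) is unit, so x_23 = 1.
The clause (~x_13) is unit, so x_13 = 0.
The clause (~x_33) is unit, so x_33 = 0.
The clause (x_32) is unit, so x_32 = 1.
The clause (~x_12) is unit, so x_12 = 0.
The clause (~x_42) is unit, so x_42 = 0.
The clause (x_43) is unit, so x_43 = 1.
That conflicts with the unit clause (~x_43).
Both values of x_22 lead to a conflict.
Both values of x_11 lead to a conflict.

UNSATISFIABLE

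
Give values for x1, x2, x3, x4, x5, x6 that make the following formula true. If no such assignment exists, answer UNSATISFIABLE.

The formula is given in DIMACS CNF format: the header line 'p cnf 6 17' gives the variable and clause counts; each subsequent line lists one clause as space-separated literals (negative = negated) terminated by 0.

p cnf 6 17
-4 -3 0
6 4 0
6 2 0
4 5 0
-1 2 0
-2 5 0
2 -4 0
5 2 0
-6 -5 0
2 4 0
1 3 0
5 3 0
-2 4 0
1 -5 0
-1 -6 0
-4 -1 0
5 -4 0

UNSATISFIABLE

Suppose x4 = False.
From the singleton clause (x6), x6 = True.
From the singleton clause (x5), x5 = True.
But (¬x5) is also a unit clause — contradiction.
Undo x4 and try x4 = True.
From the singleton clause (¬x3), x3 = False.
From the singleton clause (x2), x2 = True.
From the singleton clause (x5), x5 = True.
From the singleton clause (¬x6), x6 = False.
From the singleton clause (x1), x1 = True.
But (¬x1) is also a unit clause — contradiction.
Both values of x4 lead to a conflict.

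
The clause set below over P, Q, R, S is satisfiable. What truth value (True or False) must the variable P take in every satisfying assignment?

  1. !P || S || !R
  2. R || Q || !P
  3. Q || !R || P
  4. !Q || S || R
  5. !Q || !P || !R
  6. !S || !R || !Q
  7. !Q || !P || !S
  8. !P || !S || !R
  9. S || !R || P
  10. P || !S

Suppose P = true.
Case S = true:
Unit clause (!Q) forces Q = false.
Unit clause (R) forces R = true.
Now (!R) is unsatisfied and unit — conflict.
So S must be the other value — set S = false.
Unit clause (!R) forces R = false.
Unit clause (Q) forces Q = true.
Now (!Q) is unsatisfied and unit — conflict.
Neither S = true nor S = false works.
So every satisfying assignment has P = False.

False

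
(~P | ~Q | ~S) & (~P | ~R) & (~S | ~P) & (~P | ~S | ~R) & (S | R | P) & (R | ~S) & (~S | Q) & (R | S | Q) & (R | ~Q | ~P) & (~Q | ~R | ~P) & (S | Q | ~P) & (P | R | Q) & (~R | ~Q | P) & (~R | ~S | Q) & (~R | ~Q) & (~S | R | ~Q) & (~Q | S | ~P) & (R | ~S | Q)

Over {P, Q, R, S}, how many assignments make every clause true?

1

There are 2^4 = 16 truth assignments over (P, Q, R, S).
Check each against the 18 clauses (columns in the order P, Q, R, S):
  F F F F  ✗ fails (S | R | P)
  F F F T  ✗ fails (R | ~S)
  F F T F  ✓ satisfies all
  F F T T  ✗ fails (~S | Q)
  F T F F  ✗ fails (S | R | P)
  F T F T  ✗ fails (R | ~S)
  F T T F  ✗ fails (~R | ~Q | P)
  F T T T  ✗ fails (~R | ~Q | P)
  T F F F  ✗ fails (R | S | Q)
  T F F T  ✗ fails (~S | ~P)
  T F T F  ✗ fails (~P | ~R)
  T F T T  ✗ fails (~P | ~R)
  T T F F  ✗ fails (R | ~Q | ~P)
  T T F T  ✗ fails (~P | ~Q | ~S)
  T T T F  ✗ fails (~P | ~R)
  T T T T  ✗ fails (~P | ~Q | ~S)
1 of the 16 rows is a model.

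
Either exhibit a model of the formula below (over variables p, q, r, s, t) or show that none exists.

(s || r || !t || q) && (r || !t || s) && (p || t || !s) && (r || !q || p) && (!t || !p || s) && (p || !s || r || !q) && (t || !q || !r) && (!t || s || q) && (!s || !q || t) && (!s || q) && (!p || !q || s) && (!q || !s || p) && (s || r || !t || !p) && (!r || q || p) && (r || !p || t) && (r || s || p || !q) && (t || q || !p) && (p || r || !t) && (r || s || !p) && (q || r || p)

p ↦ true, q ↦ true, r ↦ false, s ↦ true, t ↦ true

Try s = true.
Unit clause (q) forces q = true.
Unit clause (t) forces t = true.
Unit clause (p) forces p = true.
All clauses hold; r can take either value.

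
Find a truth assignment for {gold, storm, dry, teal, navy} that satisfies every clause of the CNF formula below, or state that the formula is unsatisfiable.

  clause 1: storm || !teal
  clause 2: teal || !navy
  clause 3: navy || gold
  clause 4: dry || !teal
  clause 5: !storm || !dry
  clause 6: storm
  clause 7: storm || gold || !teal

gold: true, storm: true, dry: false, teal: false, navy: false

(storm) alone gives storm = true.
(!dry) alone gives dry = false.
(!teal) alone gives teal = false.
(!navy) alone gives navy = false.
(gold) alone gives gold = true.
Every clause now holds.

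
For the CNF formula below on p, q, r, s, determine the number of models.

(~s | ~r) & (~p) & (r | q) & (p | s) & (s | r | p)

1

There are 2^4 = 16 truth assignments over (p, q, r, s).
Check each against the 5 clauses (columns in the order p, q, r, s):
  F F F F  ✗ fails (r | q)
  F F F T  ✗ fails (r | q)
  F F T F  ✗ fails (p | s)
  F F T T  ✗ fails (~s | ~r)
  F T F F  ✗ fails (p | s)
  F T F T  ✓ satisfies all
  F T T F  ✗ fails (p | s)
  F T T T  ✗ fails (~s | ~r)
  T F F F  ✗ fails (~p)
  T F F T  ✗ fails (~p)
  T F T F  ✗ fails (~p)
  T F T T  ✗ fails (~s | ~r)
  T T F F  ✗ fails (~p)
  T T F T  ✗ fails (~p)
  T T T F  ✗ fails (~p)
  T T T T  ✗ fails (~s | ~r)
1 of the 16 rows is a model.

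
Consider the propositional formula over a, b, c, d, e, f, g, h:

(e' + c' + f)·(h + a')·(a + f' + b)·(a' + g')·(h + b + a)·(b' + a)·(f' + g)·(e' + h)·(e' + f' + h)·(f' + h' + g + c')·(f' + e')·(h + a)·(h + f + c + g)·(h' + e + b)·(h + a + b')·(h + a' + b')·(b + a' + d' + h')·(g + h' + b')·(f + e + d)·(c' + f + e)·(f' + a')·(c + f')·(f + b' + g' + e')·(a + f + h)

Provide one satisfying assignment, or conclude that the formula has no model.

a=1; b=0; c=0; d=0; e=1; f=0; g=0; h=1

Suppose h = 1.
Suppose a = 1.
(g') alone gives g = 0.
(f') alone gives f = 0.
(b') alone gives b = 0.
(e) alone gives e = 1.
(c') alone gives c = 0.
(d') alone gives d = 0.
All clauses are satisfied.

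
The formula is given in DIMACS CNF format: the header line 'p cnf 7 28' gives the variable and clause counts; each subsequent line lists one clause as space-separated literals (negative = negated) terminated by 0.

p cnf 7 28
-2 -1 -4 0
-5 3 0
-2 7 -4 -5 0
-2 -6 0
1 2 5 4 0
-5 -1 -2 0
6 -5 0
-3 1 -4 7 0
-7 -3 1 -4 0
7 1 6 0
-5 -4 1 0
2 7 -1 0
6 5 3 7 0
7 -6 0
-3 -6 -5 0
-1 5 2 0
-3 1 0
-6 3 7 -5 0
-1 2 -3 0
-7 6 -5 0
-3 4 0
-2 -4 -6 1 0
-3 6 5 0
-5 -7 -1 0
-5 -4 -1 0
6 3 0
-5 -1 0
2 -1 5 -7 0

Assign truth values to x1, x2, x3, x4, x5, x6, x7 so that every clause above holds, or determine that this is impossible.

x1=False,  x2=False,  x3=False,  x4=True,  x5=False,  x6=True,  x7=True

Suppose x5 = False.
Suppose x2 = False.
The clause (¬x1) is unit, so x1 = False.
The clause (x4) is unit, so x4 = True.
The clause (¬x3) is unit, so x3 = False.
The clause (x6) is unit, so x6 = True.
The clause (x7) is unit, so x7 = True.
All clauses are satisfied.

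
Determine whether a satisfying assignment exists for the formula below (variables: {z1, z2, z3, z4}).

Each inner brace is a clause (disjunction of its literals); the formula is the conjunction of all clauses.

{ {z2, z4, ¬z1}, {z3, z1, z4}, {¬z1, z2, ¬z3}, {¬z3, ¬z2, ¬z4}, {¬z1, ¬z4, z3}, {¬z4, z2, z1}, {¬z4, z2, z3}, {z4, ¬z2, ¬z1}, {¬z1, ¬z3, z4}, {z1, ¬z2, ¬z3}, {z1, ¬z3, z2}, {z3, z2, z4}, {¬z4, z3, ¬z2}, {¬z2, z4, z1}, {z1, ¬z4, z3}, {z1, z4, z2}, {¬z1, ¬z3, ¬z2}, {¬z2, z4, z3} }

Try z2 = True.
Try z3 = False.
From the singleton clause (¬z4), z4 = False.
That conflicts with the unit clause (z4).
Undo z3 and try z3 = True.
From the singleton clause (¬z4), z4 = False.
From the singleton clause (¬z1), z1 = False.
That conflicts with the unit clause (z1).
Neither z3 = True nor z3 = False works.
Undo z2 and try z2 = False.
Try z4 = True.
From the singleton clause (z1), z1 = True.
From the singleton clause (¬z3), z3 = False.
That conflicts with the unit clause (z3).
Undo z4 and try z4 = False.
From the singleton clause (¬z1), z1 = False.
That conflicts with the unit clause (z1).
Neither z4 = True nor z4 = False works.
Neither z2 = True nor z2 = False works.
No assignment satisfies every clause.

No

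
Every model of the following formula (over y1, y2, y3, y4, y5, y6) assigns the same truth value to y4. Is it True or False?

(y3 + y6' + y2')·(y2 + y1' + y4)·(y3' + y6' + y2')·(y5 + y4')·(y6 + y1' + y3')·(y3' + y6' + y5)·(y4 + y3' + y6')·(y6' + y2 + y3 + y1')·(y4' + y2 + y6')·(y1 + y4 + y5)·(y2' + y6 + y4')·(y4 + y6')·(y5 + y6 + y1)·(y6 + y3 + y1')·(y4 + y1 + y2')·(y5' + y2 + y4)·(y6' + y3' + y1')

True

Suppose y4 = 0.
(y6') alone gives y6 = 0.
Branch on y2: set y2 = 1.
(y1) alone gives y1 = 1.
(y3') alone gives y3 = 0.
Now (y3) is unsatisfied and unit — conflict.
Undo y2 and try y2 = 0.
(y1') alone gives y1 = 0.
(y5) alone gives y5 = 1.
Now (y5') is unsatisfied and unit — conflict.
Either choice for y2 ends in contradiction.
So every satisfying assignment has y4 = True.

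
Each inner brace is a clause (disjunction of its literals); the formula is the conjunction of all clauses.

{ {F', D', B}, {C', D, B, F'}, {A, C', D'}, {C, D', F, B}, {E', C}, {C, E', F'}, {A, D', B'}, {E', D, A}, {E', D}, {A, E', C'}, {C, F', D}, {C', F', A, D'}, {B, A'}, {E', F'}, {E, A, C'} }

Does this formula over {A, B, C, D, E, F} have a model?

Satisfiable

Case E = 1:
Unit clause (C) forces C = 1.
Unit clause (D) forces D = 1.
Unit clause (A) forces A = 1.
Unit clause (B) forces B = 1.
Unit clause (F') forces F = 0.
Every clause now holds.
A satisfying assignment: A: 1, B: 1, C: 1, D: 1, E: 1, F: 0.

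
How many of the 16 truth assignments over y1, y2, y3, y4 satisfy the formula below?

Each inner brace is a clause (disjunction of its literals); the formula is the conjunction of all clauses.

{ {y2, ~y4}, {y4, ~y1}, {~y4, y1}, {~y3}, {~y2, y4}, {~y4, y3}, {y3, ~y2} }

There are 2^4 = 16 truth assignments over (y1, y2, y3, y4).
Split on y1. With y1 = 1, the clauses containing y1 are satisfied and ~y1 drops from the rest; 0 of the 2^3 = 8 assignments to the other variables satisfy what remains.
With y1 = 0, by the same count on the reduced clause set, 1 assignment works.
(One model: y1=F, y2=F, y3=F, y4=F.)
Total: 0 + 1 = 1.

1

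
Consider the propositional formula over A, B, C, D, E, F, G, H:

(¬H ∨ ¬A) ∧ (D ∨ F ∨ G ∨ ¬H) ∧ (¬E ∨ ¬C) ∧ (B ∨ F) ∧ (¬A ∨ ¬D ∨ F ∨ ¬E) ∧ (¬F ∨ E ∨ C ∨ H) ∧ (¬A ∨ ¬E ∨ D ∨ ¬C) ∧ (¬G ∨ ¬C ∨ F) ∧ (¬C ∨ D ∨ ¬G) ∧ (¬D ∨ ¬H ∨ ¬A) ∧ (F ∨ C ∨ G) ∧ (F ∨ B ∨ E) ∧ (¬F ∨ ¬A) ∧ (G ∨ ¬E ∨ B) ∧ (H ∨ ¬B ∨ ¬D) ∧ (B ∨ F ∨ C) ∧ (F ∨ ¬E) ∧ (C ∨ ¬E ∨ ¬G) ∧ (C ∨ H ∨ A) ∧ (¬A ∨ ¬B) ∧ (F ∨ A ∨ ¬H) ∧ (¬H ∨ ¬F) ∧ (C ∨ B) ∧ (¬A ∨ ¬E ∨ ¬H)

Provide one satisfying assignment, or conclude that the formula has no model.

A: False,  B: False,  C: True,  D: True,  E: False,  F: True,  G: True,  H: False

Try H = False.
Try E = False.
Try B = False.
The clause (F) is unit, so F = True.
The clause (C) is unit, so C = True.
The clause (¬A) is unit, so A = False.
Try D = True.
No clause remains; G is free.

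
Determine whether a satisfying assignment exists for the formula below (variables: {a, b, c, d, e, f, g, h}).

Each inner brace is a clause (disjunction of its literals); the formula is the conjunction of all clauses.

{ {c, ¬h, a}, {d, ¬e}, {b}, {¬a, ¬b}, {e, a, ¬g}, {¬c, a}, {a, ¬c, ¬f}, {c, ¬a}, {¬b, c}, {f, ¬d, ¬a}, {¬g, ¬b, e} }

Unit clause (b) forces b = True.
Unit clause (¬a) forces a = False.
Unit clause (¬c) forces c = False.
That conflicts with the unit clause (c).
No assignment satisfies every clause.

Unsatisfiable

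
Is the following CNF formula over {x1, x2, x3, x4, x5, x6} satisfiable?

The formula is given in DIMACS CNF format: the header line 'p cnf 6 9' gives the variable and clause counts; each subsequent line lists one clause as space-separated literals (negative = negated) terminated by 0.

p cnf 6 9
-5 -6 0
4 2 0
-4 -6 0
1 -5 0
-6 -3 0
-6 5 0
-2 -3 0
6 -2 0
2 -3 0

Case x5 = False:
From the singleton clause (¬x6), x6 = False.
From the singleton clause (¬x2), x2 = False.
From the singleton clause (x4), x4 = True.
From the singleton clause (¬x3), x3 = False.
Every clause is now satisfied; x1 is unconstrained.
A satisfying assignment: x1 ↦ False, x2 ↦ False, x3 ↦ False, x4 ↦ True, x5 ↦ False, x6 ↦ False.

Yes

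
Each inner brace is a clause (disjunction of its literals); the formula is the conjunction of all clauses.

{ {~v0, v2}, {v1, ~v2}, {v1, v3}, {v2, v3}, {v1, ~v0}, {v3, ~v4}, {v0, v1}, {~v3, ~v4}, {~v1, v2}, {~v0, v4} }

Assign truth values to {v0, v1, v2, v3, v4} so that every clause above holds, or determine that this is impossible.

Try v0 = 0.
Unit clause (v1) forces v1 = 1.
Unit clause (v2) forces v2 = 1.
Try v3 = 0.
Unit clause (~v4) forces v4 = 0.
Every clause now holds.

v0=0,  v1=1,  v2=1,  v3=0,  v4=0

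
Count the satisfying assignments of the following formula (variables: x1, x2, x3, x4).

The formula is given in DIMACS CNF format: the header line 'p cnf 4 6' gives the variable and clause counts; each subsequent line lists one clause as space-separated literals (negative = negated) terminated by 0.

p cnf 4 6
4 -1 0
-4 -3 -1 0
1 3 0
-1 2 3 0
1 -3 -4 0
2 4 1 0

There are 2^4 = 16 truth assignments over (x1, x2, x3, x4).
Split on x1. With x1 = True, the clauses containing x1 are satisfied and ¬x1 drops from the rest; 1 of the 2^3 = 8 assignments to the other variables satisfy what remains.
With x1 = False, by the same count on the reduced clause set, 1 assignment works.
(One model: x1=F, x2=T, x3=T, x4=F.)
Total: 1 + 1 = 2.

2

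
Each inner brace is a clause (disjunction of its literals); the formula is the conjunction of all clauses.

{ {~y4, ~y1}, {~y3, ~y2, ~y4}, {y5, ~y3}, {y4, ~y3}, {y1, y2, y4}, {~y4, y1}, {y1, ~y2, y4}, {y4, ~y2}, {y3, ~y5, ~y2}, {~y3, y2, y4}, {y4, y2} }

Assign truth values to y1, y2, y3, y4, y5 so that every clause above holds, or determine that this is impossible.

Try y4 = 0.
(~y3) alone gives y3 = 0.
(~y2) alone gives y2 = 0.
But (y2) is also a unit clause — contradiction.
So y4 must be the other value — set y4 = 1.
(~y1) alone gives y1 = 0.
But (y1) is also a unit clause — contradiction.
Both values of y4 lead to a conflict.

UNSATISFIABLE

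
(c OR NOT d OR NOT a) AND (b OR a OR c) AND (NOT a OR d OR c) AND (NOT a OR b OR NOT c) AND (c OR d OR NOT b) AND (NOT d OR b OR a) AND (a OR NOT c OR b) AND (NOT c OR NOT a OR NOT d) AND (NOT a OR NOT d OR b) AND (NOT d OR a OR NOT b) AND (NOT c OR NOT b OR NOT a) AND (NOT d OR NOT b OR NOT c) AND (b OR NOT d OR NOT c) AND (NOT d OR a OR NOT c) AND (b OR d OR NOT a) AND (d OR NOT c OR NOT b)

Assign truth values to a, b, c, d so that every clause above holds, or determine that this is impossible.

Case c = true:
Case a = false:
From the singleton clause (b), b = true.
From the singleton clause (NOT d), d = false.
That conflicts with the unit clause (d).
Backtrack on a: now try a = true.
From the singleton clause (b), b = true.
That conflicts with the unit clause (NOT b).
Either choice for a ends in contradiction.
Backtrack on c: now try c = false.
Case d = false:
From the singleton clause (NOT a), a = false.
From the singleton clause (b), b = true.
That conflicts with the unit clause (NOT b).
Backtrack on d: now try d = true.
From the singleton clause (NOT a), a = false.
From the singleton clause (b), b = true.
That conflicts with the unit clause (NOT b).
Either choice for d ends in contradiction.
Either choice for c ends in contradiction.

UNSATISFIABLE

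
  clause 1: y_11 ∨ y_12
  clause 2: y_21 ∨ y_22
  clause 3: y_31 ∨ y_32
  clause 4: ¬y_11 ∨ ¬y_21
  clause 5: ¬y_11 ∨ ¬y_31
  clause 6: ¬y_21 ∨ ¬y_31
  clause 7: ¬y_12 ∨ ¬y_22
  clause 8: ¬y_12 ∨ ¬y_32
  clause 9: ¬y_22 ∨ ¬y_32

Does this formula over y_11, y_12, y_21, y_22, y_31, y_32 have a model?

Suppose y_11 = True.
(¬y_21) alone gives y_21 = False.
(y_22) alone gives y_22 = True.
(¬y_31) alone gives y_31 = False.
(y_32) alone gives y_32 = True.
Now (¬y_32) is unsatisfied and unit — conflict.
So y_11 must be the other value — set y_11 = False.
(y_12) alone gives y_12 = True.
(¬y_22) alone gives y_22 = False.
(y_21) alone gives y_21 = True.
(¬y_31) alone gives y_31 = False.
(y_32) alone gives y_32 = True.
Now (¬y_32) is unsatisfied and unit — conflict.
Either choice for y_11 ends in contradiction.
No assignment satisfies every clause.

Unsatisfiable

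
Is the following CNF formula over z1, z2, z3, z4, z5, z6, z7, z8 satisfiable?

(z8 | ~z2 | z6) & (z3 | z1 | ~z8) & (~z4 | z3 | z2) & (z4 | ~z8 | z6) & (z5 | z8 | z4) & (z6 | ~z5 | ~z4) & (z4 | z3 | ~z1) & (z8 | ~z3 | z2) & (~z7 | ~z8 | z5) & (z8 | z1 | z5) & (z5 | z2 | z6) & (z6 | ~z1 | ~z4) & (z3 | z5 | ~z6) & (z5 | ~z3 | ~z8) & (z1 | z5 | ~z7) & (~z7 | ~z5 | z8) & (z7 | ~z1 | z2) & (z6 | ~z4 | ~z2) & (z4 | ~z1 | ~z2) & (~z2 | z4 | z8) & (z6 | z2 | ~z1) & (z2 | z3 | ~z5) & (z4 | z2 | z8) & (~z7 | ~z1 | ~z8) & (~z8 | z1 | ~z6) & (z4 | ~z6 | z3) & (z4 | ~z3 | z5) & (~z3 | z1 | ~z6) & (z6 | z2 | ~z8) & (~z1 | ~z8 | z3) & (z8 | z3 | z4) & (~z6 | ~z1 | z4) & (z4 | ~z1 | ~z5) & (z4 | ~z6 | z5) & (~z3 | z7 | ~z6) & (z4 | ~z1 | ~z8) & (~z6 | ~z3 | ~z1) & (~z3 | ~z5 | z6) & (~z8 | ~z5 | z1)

Yes

Case z8 = 0:
Case z2 = 1:
The clause (z6) is unit, so z6 = 1.
The clause (z4) is unit, so z4 = 1.
Case z1 = 0:
The clause (z5) is unit, so z5 = 1.
The clause (~z7) is unit, so z7 = 0.
The clause (~z3) is unit, so z3 = 0.
This assignment satisfies each clause.
A satisfying assignment: z1: 0, z2: 1, z3: 0, z4: 1, z5: 1, z6: 1, z7: 0, z8: 0.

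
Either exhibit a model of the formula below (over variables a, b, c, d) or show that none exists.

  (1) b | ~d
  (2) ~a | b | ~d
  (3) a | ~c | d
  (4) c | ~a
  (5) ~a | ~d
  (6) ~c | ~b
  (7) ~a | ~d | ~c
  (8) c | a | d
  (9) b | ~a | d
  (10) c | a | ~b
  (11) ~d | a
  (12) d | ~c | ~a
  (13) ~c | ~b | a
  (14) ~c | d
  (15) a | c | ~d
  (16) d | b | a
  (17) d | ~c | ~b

Try b = 1.
From the singleton clause (~c), c = 0.
From the singleton clause (~a), a = 0.
That conflicts with the unit clause (a).
Undo b and try b = 0.
From the singleton clause (~d), d = 0.
From the singleton clause (~a), a = 0.
That conflicts with the unit clause (a).
Both values of b lead to a conflict.

UNSATISFIABLE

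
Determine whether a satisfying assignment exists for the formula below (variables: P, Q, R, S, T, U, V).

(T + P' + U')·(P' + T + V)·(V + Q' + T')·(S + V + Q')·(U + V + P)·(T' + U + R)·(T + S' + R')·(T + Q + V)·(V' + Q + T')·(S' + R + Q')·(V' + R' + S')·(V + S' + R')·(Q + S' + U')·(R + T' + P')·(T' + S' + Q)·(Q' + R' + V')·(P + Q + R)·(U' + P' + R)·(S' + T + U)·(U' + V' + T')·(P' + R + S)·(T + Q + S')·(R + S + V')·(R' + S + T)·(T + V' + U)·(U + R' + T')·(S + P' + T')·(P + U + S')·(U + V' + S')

Satisfiable

Suppose T = 1.
Suppose V = 0.
From the singleton clause (Q'), Q = 0.
From the singleton clause (S'), S = 0.
From the singleton clause (P'), P = 0.
From the singleton clause (U), U = 1.
From the singleton clause (R), R = 1.
This assignment satisfies each clause.
A satisfying assignment: P ↦ 0; Q ↦ 0; R ↦ 1; S ↦ 0; T ↦ 1; U ↦ 1; V ↦ 0.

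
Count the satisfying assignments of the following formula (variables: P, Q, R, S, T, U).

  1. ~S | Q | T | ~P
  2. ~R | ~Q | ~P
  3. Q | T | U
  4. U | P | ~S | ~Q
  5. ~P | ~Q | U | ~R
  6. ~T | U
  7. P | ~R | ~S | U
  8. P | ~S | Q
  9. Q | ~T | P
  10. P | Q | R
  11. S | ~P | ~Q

There are 2^6 = 64 truth assignments over (P, Q, R, S, T, U).
Split on U. With U = 1, the clauses containing U are satisfied and ~U drops from the rest; 17 of the 2^5 = 32 assignments to the other variables satisfy what remains.
With U = 0, by the same count on the reduced clause set, 3 assignments work.
(One model: P=F, Q=F, R=T, S=F, T=F, U=T.)
Total: 17 + 3 = 20.

20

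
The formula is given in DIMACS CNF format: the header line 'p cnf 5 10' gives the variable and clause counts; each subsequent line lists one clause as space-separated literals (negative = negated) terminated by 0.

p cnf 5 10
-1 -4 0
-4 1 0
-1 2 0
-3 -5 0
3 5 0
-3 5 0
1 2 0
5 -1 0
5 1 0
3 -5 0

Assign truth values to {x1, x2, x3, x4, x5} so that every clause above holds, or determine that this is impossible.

Branch on x1: set x1 = False.
The clause (¬x4) is unit, so x4 = False.
The clause (x2) is unit, so x2 = True.
The clause (x5) is unit, so x5 = True.
The clause (¬x3) is unit, so x3 = False.
That conflicts with the unit clause (x3).
Undo x1 and try x1 = True.
The clause (¬x4) is unit, so x4 = False.
The clause (x2) is unit, so x2 = True.
The clause (x5) is unit, so x5 = True.
The clause (¬x3) is unit, so x3 = False.
That conflicts with the unit clause (x3).
Both values of x1 lead to a conflict.

UNSATISFIABLE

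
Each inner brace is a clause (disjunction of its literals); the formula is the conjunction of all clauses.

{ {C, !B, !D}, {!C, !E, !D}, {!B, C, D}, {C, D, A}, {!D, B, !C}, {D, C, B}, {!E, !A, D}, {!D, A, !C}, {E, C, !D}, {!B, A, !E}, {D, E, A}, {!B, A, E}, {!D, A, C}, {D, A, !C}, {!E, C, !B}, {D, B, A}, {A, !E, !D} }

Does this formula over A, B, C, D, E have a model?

Satisfiable

Case C = false:
Case B = false:
(D) alone gives D = true.
(E) alone gives E = true.
(A) alone gives A = true.
This assignment satisfies each clause.
A satisfying assignment: A ↦ true; B ↦ false; C ↦ false; D ↦ true; E ↦ true.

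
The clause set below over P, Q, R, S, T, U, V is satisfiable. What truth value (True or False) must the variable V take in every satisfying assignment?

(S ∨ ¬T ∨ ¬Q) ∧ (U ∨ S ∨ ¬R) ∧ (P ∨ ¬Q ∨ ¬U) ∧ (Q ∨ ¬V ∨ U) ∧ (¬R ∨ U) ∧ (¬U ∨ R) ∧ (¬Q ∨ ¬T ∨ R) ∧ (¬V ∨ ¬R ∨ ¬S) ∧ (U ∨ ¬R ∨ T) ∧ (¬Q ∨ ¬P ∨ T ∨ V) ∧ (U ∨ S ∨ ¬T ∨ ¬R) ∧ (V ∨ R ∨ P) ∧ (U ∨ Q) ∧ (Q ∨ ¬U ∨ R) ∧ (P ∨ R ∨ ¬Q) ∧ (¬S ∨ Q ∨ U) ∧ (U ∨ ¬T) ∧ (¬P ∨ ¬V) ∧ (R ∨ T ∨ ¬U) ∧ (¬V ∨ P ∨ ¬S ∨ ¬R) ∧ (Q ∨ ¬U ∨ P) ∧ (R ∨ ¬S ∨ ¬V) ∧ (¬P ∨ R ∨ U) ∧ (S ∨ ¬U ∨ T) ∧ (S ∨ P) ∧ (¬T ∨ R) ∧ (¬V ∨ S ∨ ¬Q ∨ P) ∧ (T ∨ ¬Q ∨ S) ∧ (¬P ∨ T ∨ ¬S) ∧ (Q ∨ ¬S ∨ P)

False

Suppose V = True.
From the singleton clause (¬P), P = False.
From the singleton clause (S), S = True.
From the singleton clause (¬R), R = False.
Now (R) is unsatisfied and unit — conflict.
So every satisfying assignment has V = False.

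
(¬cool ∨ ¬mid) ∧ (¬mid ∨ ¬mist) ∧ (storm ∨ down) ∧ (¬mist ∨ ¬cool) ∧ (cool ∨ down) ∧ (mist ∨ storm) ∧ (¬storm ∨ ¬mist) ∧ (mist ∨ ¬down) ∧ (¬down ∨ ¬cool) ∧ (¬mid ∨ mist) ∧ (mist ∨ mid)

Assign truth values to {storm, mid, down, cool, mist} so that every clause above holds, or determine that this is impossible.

Branch on cool: set cool = False.
Unit clause (down) forces down = True.
Unit clause (mist) forces mist = True.
Unit clause (¬mid) forces mid = False.
Unit clause (¬storm) forces storm = False.
Every clause now holds.

storm=False, mid=False, down=True, cool=False, mist=True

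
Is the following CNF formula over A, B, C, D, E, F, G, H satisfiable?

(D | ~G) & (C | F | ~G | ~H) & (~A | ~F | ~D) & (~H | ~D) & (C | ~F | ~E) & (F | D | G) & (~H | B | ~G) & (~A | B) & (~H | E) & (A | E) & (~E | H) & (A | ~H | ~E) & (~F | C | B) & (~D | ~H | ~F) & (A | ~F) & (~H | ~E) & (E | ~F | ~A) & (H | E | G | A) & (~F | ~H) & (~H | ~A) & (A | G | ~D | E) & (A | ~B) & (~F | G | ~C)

Try D = 1.
(~H) alone gives H = 0.
(~E) alone gives E = 0.
(A) alone gives A = 1.
(~F) alone gives F = 0.
(B) alone gives B = 1.
No clause remains; C, G are free.
A satisfying assignment: A ↦ 1,  B ↦ 1,  C ↦ 0,  D ↦ 1,  E ↦ 0,  F ↦ 0,  G ↦ 1,  H ↦ 0.

Yes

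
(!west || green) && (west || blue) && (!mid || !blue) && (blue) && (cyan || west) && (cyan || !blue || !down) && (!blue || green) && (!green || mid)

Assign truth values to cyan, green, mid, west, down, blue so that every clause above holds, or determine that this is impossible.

The clause (blue) is unit, so blue = true.
The clause (!mid) is unit, so mid = false.
The clause (green) is unit, so green = true.
Now (!green) is unsatisfied and unit — conflict.

UNSATISFIABLE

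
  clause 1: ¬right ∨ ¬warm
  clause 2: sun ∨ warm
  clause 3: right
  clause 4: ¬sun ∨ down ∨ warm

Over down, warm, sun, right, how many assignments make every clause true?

1

There are 2^4 = 16 truth assignments over (down, warm, sun, right).
Split on down. With down = True, the clauses containing down are satisfied and ¬down drops from the rest; 1 of the 2^3 = 8 assignments to the other variables satisfy what remains.
With down = False, by the same count on the reduced clause set, 0 assignments work.
Total: 1 + 0 = 1.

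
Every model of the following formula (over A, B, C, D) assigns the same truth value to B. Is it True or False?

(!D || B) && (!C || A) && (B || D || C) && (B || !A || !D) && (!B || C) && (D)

Suppose B = false.
(!D) alone gives D = false.
Now (D) is unsatisfied and unit — conflict.
So every satisfying assignment has B = True.

True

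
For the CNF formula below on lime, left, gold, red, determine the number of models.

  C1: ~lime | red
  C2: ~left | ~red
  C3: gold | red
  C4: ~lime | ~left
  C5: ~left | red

5

There are 2^4 = 16 truth assignments over (lime, left, gold, red).
Check each against the 5 clauses (columns in the order lime, left, gold, red):
  F F F F  ✗ fails (gold | red)
  F F F T  ✓ satisfies all
  F F T F  ✓ satisfies all
  F F T T  ✓ satisfies all
  F T F F  ✗ fails (gold | red)
  F T F T  ✗ fails (~left | ~red)
  F T T F  ✗ fails (~left | red)
  F T T T  ✗ fails (~left | ~red)
  T F F F  ✗ fails (~lime | red)
  T F F T  ✓ satisfies all
  T F T F  ✗ fails (~lime | red)
  T F T T  ✓ satisfies all
  T T F F  ✗ fails (~lime | red)
  T T F T  ✗ fails (~left | ~red)
  T T T F  ✗ fails (~lime | red)
  T T T T  ✗ fails (~left | ~red)
5 of the 16 rows are models.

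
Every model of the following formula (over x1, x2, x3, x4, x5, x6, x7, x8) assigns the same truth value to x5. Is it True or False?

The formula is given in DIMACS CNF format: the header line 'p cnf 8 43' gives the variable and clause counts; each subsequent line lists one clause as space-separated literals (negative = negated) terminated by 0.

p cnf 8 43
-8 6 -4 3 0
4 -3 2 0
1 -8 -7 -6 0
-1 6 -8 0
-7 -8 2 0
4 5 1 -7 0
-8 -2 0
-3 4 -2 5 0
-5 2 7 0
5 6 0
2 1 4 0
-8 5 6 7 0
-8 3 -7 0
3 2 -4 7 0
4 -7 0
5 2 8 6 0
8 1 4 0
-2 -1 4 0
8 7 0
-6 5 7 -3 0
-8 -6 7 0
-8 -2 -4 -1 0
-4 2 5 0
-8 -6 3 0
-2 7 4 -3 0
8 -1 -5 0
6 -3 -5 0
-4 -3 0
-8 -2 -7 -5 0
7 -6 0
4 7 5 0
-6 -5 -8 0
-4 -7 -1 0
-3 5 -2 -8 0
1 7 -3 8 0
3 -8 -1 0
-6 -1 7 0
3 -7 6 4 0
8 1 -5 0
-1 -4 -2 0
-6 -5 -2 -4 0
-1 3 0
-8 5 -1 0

False

Suppose x5 = True.
Branch on x8: set x8 = False.
Unit clause (x7) forces x7 = True.
Unit clause (x4) forces x4 = True.
Unit clause (¬x1) forces x1 = False.
Now (x1) is unsatisfied and unit — conflict.
Undo x8 and try x8 = True.
Unit clause (¬x2) forces x2 = False.
Unit clause (¬x7) forces x7 = False.
Now (x7) is unsatisfied and unit — conflict.
Either choice for x8 ends in contradiction.
So every satisfying assignment has x5 = False.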